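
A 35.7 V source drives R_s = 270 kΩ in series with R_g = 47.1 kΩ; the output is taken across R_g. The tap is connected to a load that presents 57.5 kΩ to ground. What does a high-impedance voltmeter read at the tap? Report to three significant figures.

V_out ≈ 3.12 V

The load sits in parallel with R_g: R_g‖R_L = (47.1 × 57.5) / (47.1 + 57.5) = 25.89 kΩ.
V_out = 35.7 × 25.89 / (270 + 25.89) = 35.7 × 25.89/295.9 = 3.12 V.
(Unloaded it would have been 5.30 V.)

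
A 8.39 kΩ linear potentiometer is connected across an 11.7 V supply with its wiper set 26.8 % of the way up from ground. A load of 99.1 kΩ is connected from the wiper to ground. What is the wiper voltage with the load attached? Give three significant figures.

V ≈ 3.08 V

The wiper splits the pot into (1−α)R = 6.141 kΩ above and αR = 2.249 kΩ below.
Lower section ‖ load = 2.199 kΩ.
V_wiper = 11.7 × 2.199/(6.141 + 2.199) = 3.08 V.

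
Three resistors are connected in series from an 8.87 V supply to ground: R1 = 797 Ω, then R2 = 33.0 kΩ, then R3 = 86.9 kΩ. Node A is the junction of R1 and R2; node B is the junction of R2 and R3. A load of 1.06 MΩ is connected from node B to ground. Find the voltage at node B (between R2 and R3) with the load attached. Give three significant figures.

At node B, R3 is in parallel with the load: R3‖R_L = 80320 Ω.
Below node A the resistance is R2 + (R3‖R_L) = 113300 Ω, so V_A = 8.87 × 113300/114100 = 8.808 V.
Then V_B = V_A × (R3‖R_L)/(R2 + R3‖R_L) = 8.808 × 80320/113300 = 6.24 V.

V ≈ 6.24 V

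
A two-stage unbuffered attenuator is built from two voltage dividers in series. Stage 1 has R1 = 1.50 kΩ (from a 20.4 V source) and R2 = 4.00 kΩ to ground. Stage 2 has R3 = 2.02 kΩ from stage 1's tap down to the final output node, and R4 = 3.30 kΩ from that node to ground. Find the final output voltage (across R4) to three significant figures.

Stage 2 presents R3+R4 = 5.320 kΩ as a load on stage 1's tap.
Stage 1's lower leg becomes R2‖(R3+R4) = 2.283 kΩ, so V_mid = 20.4 × 2.283/3.783 = 12.31 V.
Stage 2 is itself unloaded: V_out = V_mid × R4/(R3+R4) = 12.31 × 3.30/5.320 = 7.64 V.

V_out ≈ 7.64 V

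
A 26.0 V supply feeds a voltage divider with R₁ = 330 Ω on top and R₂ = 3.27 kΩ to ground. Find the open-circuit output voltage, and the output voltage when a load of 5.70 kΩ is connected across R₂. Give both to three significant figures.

Open-circuit: V = 26.0 × 3270/(330 + 3270) = 23.6 V.
With the load, R₂ becomes R₂‖R_L = 2078 Ω, so V = 26.0 × 2078/2408 = 22.4 V.

Unloaded: 23.6 V; loaded: 22.4 V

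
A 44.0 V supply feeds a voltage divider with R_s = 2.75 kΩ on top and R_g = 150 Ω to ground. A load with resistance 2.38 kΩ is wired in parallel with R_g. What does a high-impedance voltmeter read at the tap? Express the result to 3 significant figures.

The load sits in parallel with R_g: R_g‖R_L = (150 × 2380) / (150 + 2380) = 141.1 Ω.
V_out = 44.0 × 141.1 / (2750 + 141.1) = 44.0 × 141.1/2891 = 2.15 V.

V_out ≈ 2.15 V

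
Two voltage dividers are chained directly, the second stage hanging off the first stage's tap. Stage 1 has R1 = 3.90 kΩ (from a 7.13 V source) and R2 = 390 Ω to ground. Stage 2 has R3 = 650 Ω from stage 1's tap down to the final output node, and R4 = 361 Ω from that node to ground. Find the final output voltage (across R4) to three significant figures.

V_out ≈ 0.171 V

Stage 2 presents R3+R4 = 1011 Ω as a load on stage 1's tap.
Stage 1's lower leg becomes R2‖(R3+R4) = 281.4 Ω, so V_mid = 7.13 × 281.4/4181 = 0.4799 V.
Stage 2 is itself unloaded: V_out = V_mid × R4/(R3+R4) = 0.4799 × 361/1011 = 0.171 V.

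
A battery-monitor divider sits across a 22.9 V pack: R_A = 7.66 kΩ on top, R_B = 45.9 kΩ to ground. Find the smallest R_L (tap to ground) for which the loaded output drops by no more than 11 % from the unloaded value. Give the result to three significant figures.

Output resistance R_th = R_A‖R_B = (7.66 × 45.9)/53.56 = 6.564 kΩ.
The fractional drop is R_th/(R_th + R_L); requiring this ≤ 0.110 gives R_L ≥ R_th(1/0.110 − 1) = 6.564 × 8.091 = 53.1 kΩ.

R_L(min) ≈ 53.1 kΩ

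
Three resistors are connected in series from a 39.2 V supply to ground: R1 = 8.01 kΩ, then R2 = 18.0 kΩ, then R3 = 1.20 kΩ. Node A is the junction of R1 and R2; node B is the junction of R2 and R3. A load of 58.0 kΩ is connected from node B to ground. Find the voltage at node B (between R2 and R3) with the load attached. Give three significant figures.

At node B, R3 is in parallel with the load: R3‖R_L = 1.176 kΩ.
Below node A the resistance is R2 + (R3‖R_L) = 19.18 kΩ, so V_A = 39.2 × 19.18/27.19 = 27.65 V.
Then V_B = V_A × (R3‖R_L)/(R2 + R3‖R_L) = 27.65 × 1.176/19.18 = 1.70 V.

V ≈ 1.70 V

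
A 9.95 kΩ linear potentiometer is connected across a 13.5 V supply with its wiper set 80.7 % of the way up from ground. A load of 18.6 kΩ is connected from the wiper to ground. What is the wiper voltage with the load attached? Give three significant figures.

V ≈ 10.1 V

The wiper splits the pot into (1−α)R = 1.920 kΩ above and αR = 8.030 kΩ below.
Lower section ‖ load = 5.608 kΩ.
V_wiper = 13.5 × 5.608/(1.920 + 5.608) = 10.1 V.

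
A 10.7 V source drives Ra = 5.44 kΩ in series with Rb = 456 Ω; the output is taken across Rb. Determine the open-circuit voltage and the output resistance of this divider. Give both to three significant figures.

V_th = 0.828 V, R_th = 421 Ω

V_th is the open-circuit tap voltage: 10.7 × 456/(5440 + 456) = 0.828 V.
With the supply zeroed, Ra and Rb appear in parallel from the tap: R_th = Ra‖Rb = (5440 × 456)/5896 = 421 Ω.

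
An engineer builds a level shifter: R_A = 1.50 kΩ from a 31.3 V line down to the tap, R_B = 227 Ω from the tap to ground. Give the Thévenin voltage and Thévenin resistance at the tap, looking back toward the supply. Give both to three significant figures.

V_th is the open-circuit tap voltage: 31.3 × 227/(1500 + 227) = 4.11 V.
With the supply zeroed, R_A and R_B appear in parallel from the tap: R_th = R_A‖R_B = (1500 × 227)/1727 = 197 Ω.

V_th = 4.11 V, R_th = 197 Ω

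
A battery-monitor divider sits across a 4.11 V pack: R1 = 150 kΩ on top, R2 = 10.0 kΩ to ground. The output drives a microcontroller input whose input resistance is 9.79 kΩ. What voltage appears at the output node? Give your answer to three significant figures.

The load sits in parallel with R2: R2‖R_L = (10.0 × 9.79) / (10.0 + 9.79) = 4.947 kΩ.
V_out = 4.11 × 4.947 / (150 + 4.947) = 4.11 × 4.947/154.9 = 0.131 V.

V_out ≈ 0.131 V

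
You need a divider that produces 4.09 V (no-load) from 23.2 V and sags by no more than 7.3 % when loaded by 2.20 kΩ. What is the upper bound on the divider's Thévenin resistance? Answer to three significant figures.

R_th ≤ 173 Ω

Loading drop = R_th/(R_th + R_L) ≤ 0.0730, so R_th ≤ R_L · ε/(1−ε) = 2.20 kΩ × 0.0730/0.9270 = 173 Ω.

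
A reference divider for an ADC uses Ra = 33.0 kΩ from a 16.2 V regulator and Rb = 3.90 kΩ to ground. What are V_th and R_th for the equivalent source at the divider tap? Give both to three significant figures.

V_th = 1.71 V, R_th = 3.49 kΩ

V_th is the open-circuit tap voltage: 16.2 × 3.90/(33.0 + 3.90) = 1.71 V.
With the supply zeroed, Ra and Rb appear in parallel from the tap: R_th = Ra‖Rb = (33.0 × 3.90)/36.90 = 3.49 kΩ.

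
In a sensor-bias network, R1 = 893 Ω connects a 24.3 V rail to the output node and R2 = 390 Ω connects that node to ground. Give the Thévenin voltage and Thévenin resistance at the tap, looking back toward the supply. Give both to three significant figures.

V_th is the open-circuit tap voltage: 24.3 × 390/(893 + 390) = 7.39 V.
With the supply zeroed, R1 and R2 appear in parallel from the tap: R_th = R1‖R2 = (893 × 390)/1283 = 271 Ω.

V_th = 7.39 V, R_th = 271 Ω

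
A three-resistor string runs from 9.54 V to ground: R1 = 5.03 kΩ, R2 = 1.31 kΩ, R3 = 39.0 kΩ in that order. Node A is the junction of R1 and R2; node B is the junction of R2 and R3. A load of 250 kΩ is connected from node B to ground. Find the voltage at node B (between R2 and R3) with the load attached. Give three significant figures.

V ≈ 8.03 V

At node B, R3 is in parallel with the load: R3‖R_L = 33.74 kΩ.
Below node A the resistance is R2 + (R3‖R_L) = 35.05 kΩ, so V_A = 9.54 × 35.05/40.08 = 8.343 V.
Then V_B = V_A × (R3‖R_L)/(R2 + R3‖R_L) = 8.343 × 33.74/35.05 = 8.03 V.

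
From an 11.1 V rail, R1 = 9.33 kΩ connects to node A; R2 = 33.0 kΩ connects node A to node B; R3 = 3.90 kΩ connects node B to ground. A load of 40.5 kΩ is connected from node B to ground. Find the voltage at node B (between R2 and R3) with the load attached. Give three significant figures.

At node B, R3 is in parallel with the load: R3‖R_L = 3.557 kΩ.
Below node A the resistance is R2 + (R3‖R_L) = 36.56 kΩ, so V_A = 11.1 × 36.56/45.89 = 8.843 V.
Then V_B = V_A × (R3‖R_L)/(R2 + R3‖R_L) = 8.843 × 3.557/36.56 = 0.861 V.

V ≈ 0.861 V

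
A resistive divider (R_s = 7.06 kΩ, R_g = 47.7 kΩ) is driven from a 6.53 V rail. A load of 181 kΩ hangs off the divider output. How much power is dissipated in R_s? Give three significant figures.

Total resistance from the source is R_s + (R_g‖R_L) = 44.81 kΩ, so I = 6.53/44.81 kΩ = 0.1457 mA.
P = I²·R_s = (0.1457 mA)² × 7.06 kΩ = 0.150 mW.

P ≈ 0.150 mW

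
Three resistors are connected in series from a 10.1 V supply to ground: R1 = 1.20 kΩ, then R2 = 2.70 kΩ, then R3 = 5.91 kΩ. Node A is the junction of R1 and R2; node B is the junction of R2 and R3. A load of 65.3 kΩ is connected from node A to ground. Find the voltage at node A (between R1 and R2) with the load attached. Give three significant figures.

V ≈ 8.72 V

Below node A the series string R2+R3 = 8.610 kΩ sits in parallel with the 65.3 kΩ load: 7.607 kΩ.
V_A = 10.1 × 7.607/(1.20 + 7.607) = 8.72 V.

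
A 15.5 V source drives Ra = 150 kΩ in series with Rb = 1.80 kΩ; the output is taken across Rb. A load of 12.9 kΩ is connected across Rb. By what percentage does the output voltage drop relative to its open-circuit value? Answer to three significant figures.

The divider's output (Thévenin) resistance is Ra‖Rb = 1.779 kΩ.
Fractional drop under load = R_th/(R_th + R_L) = 1.779 / (1.779 + 12.9) = 0.1212.
So the output falls by 12.1 %.

12.1 %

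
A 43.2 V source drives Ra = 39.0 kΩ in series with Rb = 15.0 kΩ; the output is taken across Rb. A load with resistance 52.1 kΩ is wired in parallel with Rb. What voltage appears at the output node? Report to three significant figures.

V_out ≈ 9.93 V

The load sits in parallel with Rb: Rb‖R_L = (15.0 × 52.1) / (15.0 + 52.1) = 11.65 kΩ.
V_out = 43.2 × 11.65 / (39.0 + 11.65) = 43.2 × 11.65/50.65 = 9.93 V.
(Unloaded it would have been 12.0 V.)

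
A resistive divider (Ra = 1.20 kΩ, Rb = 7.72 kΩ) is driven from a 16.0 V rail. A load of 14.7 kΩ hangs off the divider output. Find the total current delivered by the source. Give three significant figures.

I ≈ 2.56 mA

Rb‖R_L = 5.062 kΩ, so the source sees Ra + Rb‖R_L = 6.262 kΩ.
I = 16.0 V / 6.262 kΩ = 2.56 mA.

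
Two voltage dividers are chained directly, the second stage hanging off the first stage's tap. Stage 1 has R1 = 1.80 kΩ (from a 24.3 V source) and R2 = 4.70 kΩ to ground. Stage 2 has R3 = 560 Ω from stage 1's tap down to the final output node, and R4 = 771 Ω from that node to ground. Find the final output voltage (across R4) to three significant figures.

Stage 2 presents R3+R4 = 1331 Ω as a load on stage 1's tap.
Stage 1's lower leg becomes R2‖(R3+R4) = 1037 Ω, so V_mid = 24.3 × 1037/2837 = 8.884 V.
Stage 2 is itself unloaded: V_out = V_mid × R4/(R3+R4) = 8.884 × 771/1331 = 5.15 V.

V_out ≈ 5.15 V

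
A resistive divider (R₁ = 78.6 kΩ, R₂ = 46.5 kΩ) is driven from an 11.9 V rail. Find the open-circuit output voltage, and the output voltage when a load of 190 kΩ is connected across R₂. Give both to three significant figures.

Unloaded: 4.42 V; loaded: 3.83 V

Open-circuit: V = 11.9 × 46.5/(78.6 + 46.5) = 4.42 V.
With the load, R₂ becomes R₂‖R_L = 37.36 kΩ, so V = 11.9 × 37.36/116.0 = 3.83 V.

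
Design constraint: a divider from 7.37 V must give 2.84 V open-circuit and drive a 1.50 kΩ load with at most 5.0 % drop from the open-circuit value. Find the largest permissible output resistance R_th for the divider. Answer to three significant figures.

Loading drop = R_th/(R_th + R_L) ≤ 0.0500, so R_th ≤ R_L · ε/(1−ε) = 1.50 kΩ × 0.0500/0.9500 = 78.9 Ω.
(Any R1, R2 with R2/(R1+R2) = 0.385 and R1‖R2 ≤ 78.9 Ω will meet the spec.)

R_th ≤ 78.9 Ω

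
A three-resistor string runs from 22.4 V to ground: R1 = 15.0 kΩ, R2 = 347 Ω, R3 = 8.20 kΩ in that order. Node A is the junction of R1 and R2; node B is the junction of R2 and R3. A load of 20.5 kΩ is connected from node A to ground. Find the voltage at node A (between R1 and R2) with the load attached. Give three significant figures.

Below node A the series string R2+R3 = 8547 Ω sits in parallel with the 20500 Ω load: 6032 Ω.
V_A = 22.4 × 6032/(15000 + 6032) = 6.42 V.

V ≈ 6.42 V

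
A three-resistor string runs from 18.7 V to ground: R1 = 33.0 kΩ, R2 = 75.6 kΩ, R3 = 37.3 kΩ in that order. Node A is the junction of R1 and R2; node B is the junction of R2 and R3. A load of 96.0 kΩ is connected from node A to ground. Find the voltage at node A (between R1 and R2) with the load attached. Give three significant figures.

V ≈ 11.4 V

Below node A the series string R2+R3 = 112.9 kΩ sits in parallel with the 96.0 kΩ load: 51.88 kΩ.
V_A = 18.7 × 51.88/(33.0 + 51.88) = 11.4 V.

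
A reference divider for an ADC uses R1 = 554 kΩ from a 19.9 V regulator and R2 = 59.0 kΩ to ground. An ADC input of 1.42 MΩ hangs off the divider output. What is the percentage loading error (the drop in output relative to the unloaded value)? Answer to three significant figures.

3.62 %

The divider's output (Thévenin) resistance is R1‖R2 = 53.32 kΩ.
Fractional drop under load = R_th/(R_th + R_L) = 53.32 / (53.32 + 1420) = 0.03619.
So the output falls by 3.62 %.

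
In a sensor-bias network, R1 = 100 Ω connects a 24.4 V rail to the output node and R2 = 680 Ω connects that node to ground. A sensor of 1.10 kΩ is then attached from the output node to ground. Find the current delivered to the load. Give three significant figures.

I_L ≈ 17.9 mA

R2‖R_L = 420.2 Ω; V_out = 24.4 × 420.2/520.2 = 19.71 V.
I_L = V_out / R_L = 19.71 / 1.10 kΩ = 17.9 mA.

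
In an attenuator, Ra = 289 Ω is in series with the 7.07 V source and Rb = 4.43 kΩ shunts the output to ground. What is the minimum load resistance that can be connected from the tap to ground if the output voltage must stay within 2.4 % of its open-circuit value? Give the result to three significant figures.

Output resistance R_th = Ra‖Rb = (289 × 4430)/4719 = 271.3 Ω.
The fractional drop is R_th/(R_th + R_L); requiring this ≤ 0.0240 gives R_L ≥ R_th(1/0.0240 − 1) = 271.3 × 40.67 = 11.0 kΩ.

R_L(min) ≈ 11.0 kΩ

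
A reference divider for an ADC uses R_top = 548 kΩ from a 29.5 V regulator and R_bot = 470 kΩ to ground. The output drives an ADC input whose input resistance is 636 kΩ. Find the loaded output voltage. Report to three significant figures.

The load sits in parallel with R_bot: R_bot‖R_L = (470 × 636) / (470 + 636) = 270.3 kΩ.
V_out = 29.5 × 270.3 / (548 + 270.3) = 29.5 × 270.3/818.3 = 9.74 V.
(Unloaded it would have been 13.6 V.)

V_out ≈ 9.74 V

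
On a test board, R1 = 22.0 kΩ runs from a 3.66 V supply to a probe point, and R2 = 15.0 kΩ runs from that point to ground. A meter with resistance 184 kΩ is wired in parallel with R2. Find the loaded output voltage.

The load sits in parallel with R2: R2‖R_L = (15.0 × 184) / (15.0 + 184) = 13.87 kΩ.
V_out = 3.66 × 13.87 / (22.0 + 13.87) = 3.66 × 13.87/35.87 = 1.42 V.
(Unloaded it would have been 1.48 V.)

V_out ≈ 1.42 V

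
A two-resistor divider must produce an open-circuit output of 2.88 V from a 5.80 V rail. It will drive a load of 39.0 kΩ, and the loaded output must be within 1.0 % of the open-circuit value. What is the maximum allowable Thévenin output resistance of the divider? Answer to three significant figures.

R_th ≤ 394 Ω

Loading drop = R_th/(R_th + R_L) ≤ 0.0100, so R_th ≤ R_L · ε/(1−ε) = 39.0 kΩ × 0.0100/0.9900 = 394 Ω.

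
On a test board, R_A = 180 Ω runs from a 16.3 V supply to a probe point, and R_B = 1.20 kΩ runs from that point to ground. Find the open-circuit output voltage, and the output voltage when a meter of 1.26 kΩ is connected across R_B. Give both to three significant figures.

Open-circuit: V = 16.3 × 1200/(180 + 1200) = 14.2 V.
With the load, R_B becomes R_B‖R_L = 614.6 Ω, so V = 16.3 × 614.6/794.6 = 12.6 V.

Unloaded: 14.2 V; loaded: 12.6 V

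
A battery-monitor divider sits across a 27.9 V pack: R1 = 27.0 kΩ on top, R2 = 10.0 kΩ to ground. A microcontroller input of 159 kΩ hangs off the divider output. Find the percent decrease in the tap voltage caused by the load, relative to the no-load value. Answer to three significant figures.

4.39 %

The divider's output (Thévenin) resistance is R1‖R2 = 7.297 kΩ.
Fractional drop under load = R_th/(R_th + R_L) = 7.297 / (7.297 + 159) = 0.04388.
So the output falls by 4.39 %.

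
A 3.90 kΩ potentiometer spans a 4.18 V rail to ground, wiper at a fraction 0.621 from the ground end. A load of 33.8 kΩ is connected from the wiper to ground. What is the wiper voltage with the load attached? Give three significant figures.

V ≈ 2.53 V

The wiper splits the pot into (1−α)R = 1.478 kΩ above and αR = 2.422 kΩ below.
Lower section ‖ load = 2.260 kΩ.
V_wiper = 4.18 × 2.260/(1.478 + 2.260) = 2.53 V.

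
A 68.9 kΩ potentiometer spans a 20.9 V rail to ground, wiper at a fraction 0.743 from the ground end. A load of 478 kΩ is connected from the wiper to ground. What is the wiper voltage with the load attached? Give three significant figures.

The wiper splits the pot into (1−α)R = 17.71 kΩ above and αR = 51.19 kΩ below.
Lower section ‖ load = 46.24 kΩ.
V_wiper = 20.9 × 46.24/(17.71 + 46.24) = 15.1 V.

V ≈ 15.1 V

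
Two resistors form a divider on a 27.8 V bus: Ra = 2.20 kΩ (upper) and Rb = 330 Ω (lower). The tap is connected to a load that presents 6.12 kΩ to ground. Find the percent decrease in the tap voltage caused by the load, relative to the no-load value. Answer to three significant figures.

4.48 %

The divider's output (Thévenin) resistance is Ra‖Rb = 287.0 Ω.
Fractional drop under load = R_th/(R_th + R_L) = 287.0 / (287.0 + 6120) = 0.04479.
So the output falls by 4.48 %.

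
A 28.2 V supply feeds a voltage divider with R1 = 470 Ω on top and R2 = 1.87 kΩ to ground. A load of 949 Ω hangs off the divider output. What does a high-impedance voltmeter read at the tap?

The load sits in parallel with R2: R2‖R_L = (1870 × 949) / (1870 + 949) = 629.5 Ω.
V_out = 28.2 × 629.5 / (470 + 629.5) = 28.2 × 629.5/1100 = 16.1 V.
(Unloaded it would have been 22.5 V.)

V_out ≈ 16.1 V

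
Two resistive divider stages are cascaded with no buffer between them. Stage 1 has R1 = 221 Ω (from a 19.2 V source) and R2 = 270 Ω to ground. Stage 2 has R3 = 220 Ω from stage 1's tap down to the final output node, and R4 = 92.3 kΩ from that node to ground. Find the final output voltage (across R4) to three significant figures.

Stage 2 presents R3+R4 = 92520 Ω as a load on stage 1's tap.
Stage 1's lower leg becomes R2‖(R3+R4) = 269.2 Ω, so V_mid = 19.2 × 269.2/490.2 = 10.54 V.
Stage 2 is itself unloaded: V_out = V_mid × R4/(R3+R4) = 10.54 × 92300/92520 = 10.5 V.

V_out ≈ 10.5 V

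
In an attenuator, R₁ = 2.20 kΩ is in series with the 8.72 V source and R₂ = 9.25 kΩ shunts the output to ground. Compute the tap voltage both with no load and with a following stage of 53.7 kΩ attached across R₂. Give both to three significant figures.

Open-circuit: V = 8.72 × 9.25/(2.20 + 9.25) = 7.04 V.
With the load, R₂ becomes R₂‖R_L = 7.891 kΩ, so V = 8.72 × 7.891/10.09 = 6.82 V.

Unloaded: 7.04 V; loaded: 6.82 V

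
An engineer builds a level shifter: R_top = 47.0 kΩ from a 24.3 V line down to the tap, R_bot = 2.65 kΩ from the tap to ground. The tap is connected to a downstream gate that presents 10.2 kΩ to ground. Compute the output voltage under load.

The load sits in parallel with R_bot: R_bot‖R_L = (2.65 × 10.2) / (2.65 + 10.2) = 2.104 kΩ.
V_out = 24.3 × 2.104 / (47.0 + 2.104) = 24.3 × 2.104/49.10 = 1.04 V.

V_out ≈ 1.04 V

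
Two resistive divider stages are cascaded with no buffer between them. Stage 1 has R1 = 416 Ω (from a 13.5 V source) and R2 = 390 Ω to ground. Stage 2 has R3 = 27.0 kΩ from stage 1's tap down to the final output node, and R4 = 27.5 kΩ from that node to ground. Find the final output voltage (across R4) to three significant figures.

V_out ≈ 3.28 V

Stage 2 presents R3+R4 = 54500 Ω as a load on stage 1's tap.
Stage 1's lower leg becomes R2‖(R3+R4) = 387.2 Ω, so V_mid = 13.5 × 387.2/803.2 = 6.508 V.
Stage 2 is itself unloaded: V_out = V_mid × R4/(R3+R4) = 6.508 × 27500/54500 = 3.28 V.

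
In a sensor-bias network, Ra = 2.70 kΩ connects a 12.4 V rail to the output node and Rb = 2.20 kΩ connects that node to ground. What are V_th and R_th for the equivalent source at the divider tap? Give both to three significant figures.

V_th is the open-circuit tap voltage: 12.4 × 2.20/(2.70 + 2.20) = 5.57 V.
With the supply zeroed, Ra and Rb appear in parallel from the tap: R_th = Ra‖Rb = (2.70 × 2.20)/4.900 = 1.21 kΩ.

V_th = 5.57 V, R_th = 1.21 kΩ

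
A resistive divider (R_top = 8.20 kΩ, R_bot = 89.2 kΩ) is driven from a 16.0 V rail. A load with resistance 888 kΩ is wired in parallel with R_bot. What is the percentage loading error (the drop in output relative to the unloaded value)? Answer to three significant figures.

0.839 %

The divider's output (Thévenin) resistance is R_top‖R_bot = 7.510 kΩ.
Fractional drop under load = R_th/(R_th + R_L) = 7.510 / (7.510 + 888) = 0.008386.
So the output falls by 0.839 %.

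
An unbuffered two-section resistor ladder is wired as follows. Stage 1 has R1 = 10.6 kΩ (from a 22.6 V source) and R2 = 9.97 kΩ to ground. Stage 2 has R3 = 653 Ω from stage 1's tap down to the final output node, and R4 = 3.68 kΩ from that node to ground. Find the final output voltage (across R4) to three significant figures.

Stage 2 presents R3+R4 = 4333 Ω as a load on stage 1's tap.
Stage 1's lower leg becomes R2‖(R3+R4) = 3020 Ω, so V_mid = 22.6 × 3020/13620 = 5.012 V.
Stage 2 is itself unloaded: V_out = V_mid × R4/(R3+R4) = 5.012 × 3680/4333 = 4.26 V.

V_out ≈ 4.26 V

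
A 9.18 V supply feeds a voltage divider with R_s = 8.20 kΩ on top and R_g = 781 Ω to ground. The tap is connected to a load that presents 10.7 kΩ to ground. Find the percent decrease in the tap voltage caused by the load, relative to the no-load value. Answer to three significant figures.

The divider's output (Thévenin) resistance is R_s‖R_g = 713.1 Ω.
Fractional drop under load = R_th/(R_th + R_L) = 713.1 / (713.1 + 10700) = 0.06248.
So the output falls by 6.25 %.

6.25 %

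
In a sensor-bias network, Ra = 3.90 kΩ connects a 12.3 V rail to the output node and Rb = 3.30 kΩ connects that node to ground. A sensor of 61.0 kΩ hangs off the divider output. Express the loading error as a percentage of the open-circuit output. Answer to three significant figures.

2.85 %

The divider's output (Thévenin) resistance is Ra‖Rb = 1.788 kΩ.
Fractional drop under load = R_th/(R_th + R_L) = 1.788 / (1.788 + 61.0) = 0.02847.
So the output falls by 2.85 %.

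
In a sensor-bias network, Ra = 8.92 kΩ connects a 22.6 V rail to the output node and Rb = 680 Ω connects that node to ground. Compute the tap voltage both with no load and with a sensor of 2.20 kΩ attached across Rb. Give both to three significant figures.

Open-circuit: V = 22.6 × 680/(8920 + 680) = 1.60 V.
With the load, Rb becomes Rb‖R_L = 519.4 Ω, so V = 22.6 × 519.4/9439 = 1.24 V.

Unloaded: 1.60 V; loaded: 1.24 V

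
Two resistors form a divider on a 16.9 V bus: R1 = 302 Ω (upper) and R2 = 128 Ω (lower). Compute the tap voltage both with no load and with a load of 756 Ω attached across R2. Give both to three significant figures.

Open-circuit: V = 16.9 × 128/(302 + 128) = 5.03 V.
With the load, R2 becomes R2‖R_L = 109.5 Ω, so V = 16.9 × 109.5/411.5 = 4.50 V.

Unloaded: 5.03 V; loaded: 4.50 V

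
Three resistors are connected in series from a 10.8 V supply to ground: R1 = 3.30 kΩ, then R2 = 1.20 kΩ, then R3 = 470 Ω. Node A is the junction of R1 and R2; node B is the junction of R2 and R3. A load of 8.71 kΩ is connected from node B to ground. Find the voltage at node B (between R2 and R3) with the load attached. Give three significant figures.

V ≈ 0.974 V

At node B, R3 is in parallel with the load: R3‖R_L = 445.9 Ω.
Below node A the resistance is R2 + (R3‖R_L) = 1646 Ω, so V_A = 10.8 × 1646/4946 = 3.594 V.
Then V_B = V_A × (R3‖R_L)/(R2 + R3‖R_L) = 3.594 × 445.9/1646 = 0.974 V.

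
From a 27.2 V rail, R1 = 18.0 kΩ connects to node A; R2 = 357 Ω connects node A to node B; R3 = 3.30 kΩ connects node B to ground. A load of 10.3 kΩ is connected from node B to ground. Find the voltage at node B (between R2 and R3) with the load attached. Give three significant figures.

V ≈ 3.26 V

At node B, R3 is in parallel with the load: R3‖R_L = 2499 Ω.
Below node A the resistance is R2 + (R3‖R_L) = 2856 Ω, so V_A = 27.2 × 2856/20860 = 3.725 V.
Then V_B = V_A × (R3‖R_L)/(R2 + R3‖R_L) = 3.725 × 2499/2856 = 3.26 V.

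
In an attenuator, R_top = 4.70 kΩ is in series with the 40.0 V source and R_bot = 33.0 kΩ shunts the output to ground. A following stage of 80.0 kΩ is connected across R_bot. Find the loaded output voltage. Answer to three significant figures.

V_out ≈ 33.3 V

The load sits in parallel with R_bot: R_bot‖R_L = (33.0 × 80.0) / (33.0 + 80.0) = 23.36 kΩ.
V_out = 40.0 × 23.36 / (4.70 + 23.36) = 40.0 × 23.36/28.06 = 33.3 V.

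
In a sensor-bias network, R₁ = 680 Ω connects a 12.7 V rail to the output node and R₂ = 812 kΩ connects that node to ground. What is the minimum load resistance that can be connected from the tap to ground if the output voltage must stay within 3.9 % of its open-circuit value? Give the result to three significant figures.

Output resistance R_th = R₁‖R₂ = (680 × 812000)/812700 = 679.4 Ω.
The fractional drop is R_th/(R_th + R_L); requiring this ≤ 0.0390 gives R_L ≥ R_th(1/0.0390 − 1) = 679.4 × 24.64 = 16.7 kΩ.

R_L(min) ≈ 16.7 kΩ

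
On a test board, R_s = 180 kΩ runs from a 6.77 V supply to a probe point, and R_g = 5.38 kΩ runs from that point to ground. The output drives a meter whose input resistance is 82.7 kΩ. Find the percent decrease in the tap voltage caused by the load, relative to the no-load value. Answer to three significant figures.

The divider's output (Thévenin) resistance is R_s‖R_g = 5.224 kΩ.
Fractional drop under load = R_th/(R_th + R_L) = 5.224 / (5.224 + 82.7) = 0.05941.
So the output falls by 5.94 %.

5.94 %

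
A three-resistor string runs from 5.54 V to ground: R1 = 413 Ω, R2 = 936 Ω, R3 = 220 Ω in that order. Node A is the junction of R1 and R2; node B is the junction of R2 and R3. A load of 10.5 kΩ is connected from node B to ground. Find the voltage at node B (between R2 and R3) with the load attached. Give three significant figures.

At node B, R3 is in parallel with the load: R3‖R_L = 215.5 Ω.
Below node A the resistance is R2 + (R3‖R_L) = 1151 Ω, so V_A = 5.54 × 1151/1564 = 4.078 V.
Then V_B = V_A × (R3‖R_L)/(R2 + R3‖R_L) = 4.078 × 215.5/1151 = 0.763 V.

V ≈ 0.763 V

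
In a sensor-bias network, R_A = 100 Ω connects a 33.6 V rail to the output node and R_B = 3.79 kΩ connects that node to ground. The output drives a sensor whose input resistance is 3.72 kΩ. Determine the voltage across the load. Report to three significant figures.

V_out ≈ 31.9 V

The load sits in parallel with R_B: R_B‖R_L = (3790 × 3720) / (3790 + 3720) = 1877 Ω.
V_out = 33.6 × 1877 / (100 + 1877) = 33.6 × 1877/1977 = 31.9 V.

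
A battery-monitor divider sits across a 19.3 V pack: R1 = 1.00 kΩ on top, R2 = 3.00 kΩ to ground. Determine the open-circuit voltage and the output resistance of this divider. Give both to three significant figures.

V_th is the open-circuit tap voltage: 19.3 × 3.00/(1.00 + 3.00) = 14.5 V.
With the supply zeroed, R1 and R2 appear in parallel from the tap: R_th = R1‖R2 = (1.00 × 3.00)/4.000 = 750 Ω.

V_th = 14.5 V, R_th = 750 Ω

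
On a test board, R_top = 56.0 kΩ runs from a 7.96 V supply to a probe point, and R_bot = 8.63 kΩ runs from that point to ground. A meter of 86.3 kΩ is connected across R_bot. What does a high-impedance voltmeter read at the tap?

V_out ≈ 0.978 V

The load sits in parallel with R_bot: R_bot‖R_L = (8.63 × 86.3) / (8.63 + 86.3) = 7.845 kΩ.
V_out = 7.96 × 7.845 / (56.0 + 7.845) = 7.96 × 7.845/63.85 = 0.978 V.
(Unloaded it would have been 1.06 V.)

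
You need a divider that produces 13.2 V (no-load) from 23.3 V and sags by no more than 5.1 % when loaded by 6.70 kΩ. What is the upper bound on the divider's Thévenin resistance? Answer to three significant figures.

Loading drop = R_th/(R_th + R_L) ≤ 0.0510, so R_th ≤ R_L · ε/(1−ε) = 6.70 kΩ × 0.0510/0.9490 = 360 Ω.
(Any R1, R2 with R2/(R1+R2) = 0.567 and R1‖R2 ≤ 360 Ω will meet the spec.)

R_th ≤ 360 Ω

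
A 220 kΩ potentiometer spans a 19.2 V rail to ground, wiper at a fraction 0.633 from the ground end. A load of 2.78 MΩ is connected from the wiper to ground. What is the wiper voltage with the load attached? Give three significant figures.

The wiper splits the pot into (1−α)R = 80.74 kΩ above and αR = 139.3 kΩ below.
Lower section ‖ load = 132.6 kΩ.
V_wiper = 19.2 × 132.6/(80.74 + 132.6) = 11.9 V.

V ≈ 11.9 V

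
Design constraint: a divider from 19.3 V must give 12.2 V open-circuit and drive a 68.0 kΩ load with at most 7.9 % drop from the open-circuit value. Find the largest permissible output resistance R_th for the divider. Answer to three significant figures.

Loading drop = R_th/(R_th + R_L) ≤ 0.0790, so R_th ≤ R_L · ε/(1−ε) = 68.0 kΩ × 0.0790/0.9210 = 5.83 kΩ.

R_th ≤ 5.83 kΩ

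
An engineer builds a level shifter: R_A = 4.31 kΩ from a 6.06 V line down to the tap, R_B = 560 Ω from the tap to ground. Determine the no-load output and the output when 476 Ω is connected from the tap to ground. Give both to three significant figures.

Open-circuit: V = 6.06 × 560/(4310 + 560) = 0.697 V.
With the load, R_B becomes R_B‖R_L = 257.3 Ω, so V = 6.06 × 257.3/4567 = 0.341 V.

Unloaded: 0.697 V; loaded: 0.341 V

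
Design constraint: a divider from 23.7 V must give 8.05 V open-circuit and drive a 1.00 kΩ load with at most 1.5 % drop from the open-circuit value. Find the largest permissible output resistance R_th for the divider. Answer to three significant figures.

R_th ≤ 15.2 Ω

Loading drop = R_th/(R_th + R_L) ≤ 0.0150, so R_th ≤ R_L · ε/(1−ε) = 1.00 kΩ × 0.0150/0.9850 = 15.2 Ω.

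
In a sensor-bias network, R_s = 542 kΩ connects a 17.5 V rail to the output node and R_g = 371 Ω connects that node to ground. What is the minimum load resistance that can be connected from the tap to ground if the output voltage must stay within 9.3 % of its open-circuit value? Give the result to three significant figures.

Output resistance R_th = R_s‖R_g = (542000 × 371)/542400 = 370.7 Ω.
The fractional drop is R_th/(R_th + R_L); requiring this ≤ 0.0930 gives R_L ≥ R_th(1/0.0930 − 1) = 370.7 × 9.753 = 3.62 kΩ.

R_L(min) ≈ 3.62 kΩ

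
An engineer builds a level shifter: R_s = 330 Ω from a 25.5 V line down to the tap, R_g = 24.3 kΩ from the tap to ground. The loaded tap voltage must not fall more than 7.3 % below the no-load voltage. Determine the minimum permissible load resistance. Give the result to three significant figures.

Output resistance R_th = R_s‖R_g = (330 × 24300)/24630 = 325.6 Ω.
The fractional drop is R_th/(R_th + R_L); requiring this ≤ 0.0730 gives R_L ≥ R_th(1/0.0730 − 1) = 325.6 × 12.70 = 4.13 kΩ.

R_L(min) ≈ 4.13 kΩ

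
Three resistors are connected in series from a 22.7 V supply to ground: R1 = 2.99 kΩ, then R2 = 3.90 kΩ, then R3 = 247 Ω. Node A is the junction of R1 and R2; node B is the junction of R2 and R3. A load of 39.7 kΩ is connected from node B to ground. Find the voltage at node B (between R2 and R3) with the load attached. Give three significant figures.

V ≈ 0.781 V

At node B, R3 is in parallel with the load: R3‖R_L = 245.5 Ω.
Below node A the resistance is R2 + (R3‖R_L) = 4145 Ω, so V_A = 22.7 × 4145/7135 = 13.19 V.
Then V_B = V_A × (R3‖R_L)/(R2 + R3‖R_L) = 13.19 × 245.5/4145 = 0.781 V.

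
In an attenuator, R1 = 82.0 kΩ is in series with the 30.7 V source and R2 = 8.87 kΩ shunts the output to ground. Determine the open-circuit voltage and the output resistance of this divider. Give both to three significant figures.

V_th = 3.00 V, R_th = 8.00 kΩ

V_th is the open-circuit tap voltage: 30.7 × 8.87/(82.0 + 8.87) = 3.00 V.
With the supply zeroed, R1 and R2 appear in parallel from the tap: R_th = R1‖R2 = (82.0 × 8.87)/90.87 = 8.00 kΩ.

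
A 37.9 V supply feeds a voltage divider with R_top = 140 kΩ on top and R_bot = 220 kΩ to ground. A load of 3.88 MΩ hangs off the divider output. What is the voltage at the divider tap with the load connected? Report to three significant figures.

The load sits in parallel with R_bot: R_bot‖R_L = (220 × 3880) / (220 + 3880) = 208.2 kΩ.
V_out = 37.9 × 208.2 / (140 + 208.2) = 37.9 × 208.2/348.2 = 22.7 V.

V_out ≈ 22.7 V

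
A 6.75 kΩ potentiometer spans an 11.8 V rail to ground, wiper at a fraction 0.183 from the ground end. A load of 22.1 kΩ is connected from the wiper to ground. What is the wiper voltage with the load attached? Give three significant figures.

V ≈ 2.07 V

The wiper splits the pot into (1−α)R = 5.515 kΩ above and αR = 1.235 kΩ below.
Lower section ‖ load = 1.170 kΩ.
V_wiper = 11.8 × 1.170/(5.515 + 1.170) = 2.07 V.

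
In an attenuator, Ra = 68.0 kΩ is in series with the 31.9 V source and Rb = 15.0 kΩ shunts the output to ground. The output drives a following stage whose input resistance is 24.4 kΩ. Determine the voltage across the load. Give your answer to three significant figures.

V_out ≈ 3.83 V

The load sits in parallel with Rb: Rb‖R_L = (15.0 × 24.4) / (15.0 + 24.4) = 9.289 kΩ.
V_out = 31.9 × 9.289 / (68.0 + 9.289) = 31.9 × 9.289/77.29 = 3.83 V.
(Unloaded it would have been 5.77 V.)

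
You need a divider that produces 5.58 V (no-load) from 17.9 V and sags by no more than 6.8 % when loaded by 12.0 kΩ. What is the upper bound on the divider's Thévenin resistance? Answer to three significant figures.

Loading drop = R_th/(R_th + R_L) ≤ 0.0680, so R_th ≤ R_L · ε/(1−ε) = 12.0 kΩ × 0.0680/0.9320 = 876 Ω.
(Any R1, R2 with R2/(R1+R2) = 0.312 and R1‖R2 ≤ 876 Ω will meet the spec.)

R_th ≤ 876 Ω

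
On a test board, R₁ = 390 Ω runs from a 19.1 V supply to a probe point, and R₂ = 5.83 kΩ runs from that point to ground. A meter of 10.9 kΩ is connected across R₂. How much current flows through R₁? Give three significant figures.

R₂‖R_L = 3798 Ω, so the source sees R₁ + R₂‖R_L = 4188 Ω.
I = 19.1 V / 4188 Ω = 4.56 mA.

I ≈ 4.56 mA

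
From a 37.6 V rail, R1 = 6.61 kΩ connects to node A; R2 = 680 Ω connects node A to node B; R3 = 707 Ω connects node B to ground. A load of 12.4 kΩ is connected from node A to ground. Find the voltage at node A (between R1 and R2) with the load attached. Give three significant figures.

V ≈ 5.97 V

Below node A the series string R2+R3 = 1387 Ω sits in parallel with the 12400 Ω load: 1247 Ω.
V_A = 37.6 × 1247/(6610 + 1247) = 5.97 V.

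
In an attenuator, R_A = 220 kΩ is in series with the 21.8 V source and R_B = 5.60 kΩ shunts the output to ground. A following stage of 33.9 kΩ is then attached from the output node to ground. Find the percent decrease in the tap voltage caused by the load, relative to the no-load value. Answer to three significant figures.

Unloaded V = 21.8 × 5.60/225.6 = 0.54113 V.
Loaded: R_B‖R_L = 4.806 kΩ, giving V = 21.8 × 4.806/224.8 = 0.46606 V.
Drop = (0.54113 − 0.46606) / 0.54113 = 13.9 %.

13.9 %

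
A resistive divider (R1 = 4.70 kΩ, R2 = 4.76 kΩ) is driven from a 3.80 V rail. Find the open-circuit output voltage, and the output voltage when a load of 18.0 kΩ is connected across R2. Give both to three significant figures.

Unloaded: 1.91 V; loaded: 1.69 V

Open-circuit: V = 3.80 × 4.76/(4.70 + 4.76) = 1.91 V.
With the load, R2 becomes R2‖R_L = 3.764 kΩ, so V = 3.80 × 3.764/8.464 = 1.69 V.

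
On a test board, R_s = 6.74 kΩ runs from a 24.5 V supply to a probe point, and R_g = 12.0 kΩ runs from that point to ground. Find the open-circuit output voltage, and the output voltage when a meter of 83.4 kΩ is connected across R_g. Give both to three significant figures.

Open-circuit: V = 24.5 × 12.0/(6.74 + 12.0) = 15.7 V.
With the load, R_g becomes R_g‖R_L = 10.49 kΩ, so V = 24.5 × 10.49/17.23 = 14.9 V.

Unloaded: 15.7 V; loaded: 14.9 V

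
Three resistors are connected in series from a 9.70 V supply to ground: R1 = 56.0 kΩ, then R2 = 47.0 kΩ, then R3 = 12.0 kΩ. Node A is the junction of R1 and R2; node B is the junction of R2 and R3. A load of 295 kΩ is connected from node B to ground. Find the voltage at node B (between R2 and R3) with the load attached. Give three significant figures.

V ≈ 0.977 V

At node B, R3 is in parallel with the load: R3‖R_L = 11.53 kΩ.
Below node A the resistance is R2 + (R3‖R_L) = 58.53 kΩ, so V_A = 9.70 × 58.53/114.5 = 4.957 V.
Then V_B = V_A × (R3‖R_L)/(R2 + R3‖R_L) = 4.957 × 11.53/58.53 = 0.977 V.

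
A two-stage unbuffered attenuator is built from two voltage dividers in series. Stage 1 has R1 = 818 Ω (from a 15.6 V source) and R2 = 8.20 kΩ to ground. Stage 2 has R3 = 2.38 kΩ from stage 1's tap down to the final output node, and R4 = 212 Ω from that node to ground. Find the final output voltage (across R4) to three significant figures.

V_out ≈ 0.901 V

Stage 2 presents R3+R4 = 2592 Ω as a load on stage 1's tap.
Stage 1's lower leg becomes R2‖(R3+R4) = 1969 Ω, so V_mid = 15.6 × 1969/2787 = 11.02 V.
Stage 2 is itself unloaded: V_out = V_mid × R4/(R3+R4) = 11.02 × 212/2592 = 0.901 V.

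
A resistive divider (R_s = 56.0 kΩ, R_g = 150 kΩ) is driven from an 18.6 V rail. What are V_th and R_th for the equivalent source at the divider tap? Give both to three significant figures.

V_th = 13.5 V, R_th = 40.8 kΩ

V_th is the open-circuit tap voltage: 18.6 × 150/(56.0 + 150) = 13.5 V.
With the supply zeroed, R_s and R_g appear in parallel from the tap: R_th = R_s‖R_g = (56.0 × 150)/206.0 = 40.8 kΩ.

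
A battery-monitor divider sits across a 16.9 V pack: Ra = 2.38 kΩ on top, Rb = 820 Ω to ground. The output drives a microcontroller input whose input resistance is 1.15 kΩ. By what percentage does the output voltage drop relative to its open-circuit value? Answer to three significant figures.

34.7 %

The divider's output (Thévenin) resistance is Ra‖Rb = 609.9 Ω.
Fractional drop under load = R_th/(R_th + R_L) = 609.9 / (609.9 + 1150) = 0.3465.
So the output falls by 34.7 %.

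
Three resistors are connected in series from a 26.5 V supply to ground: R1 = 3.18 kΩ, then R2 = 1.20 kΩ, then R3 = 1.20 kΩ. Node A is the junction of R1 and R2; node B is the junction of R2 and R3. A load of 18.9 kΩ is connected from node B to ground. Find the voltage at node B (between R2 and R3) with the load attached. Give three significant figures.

At node B, R3 is in parallel with the load: R3‖R_L = 1.128 kΩ.
Below node A the resistance is R2 + (R3‖R_L) = 2.328 kΩ, so V_A = 26.5 × 2.328/5.508 = 11.20 V.
Then V_B = V_A × (R3‖R_L)/(R2 + R3‖R_L) = 11.20 × 1.128/2.328 = 5.43 V.

V ≈ 5.43 V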